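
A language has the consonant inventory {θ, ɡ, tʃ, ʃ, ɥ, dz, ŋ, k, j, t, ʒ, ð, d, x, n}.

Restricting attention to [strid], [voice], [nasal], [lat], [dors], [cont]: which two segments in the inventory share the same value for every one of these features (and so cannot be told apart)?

j, ɥ

On the given features, /j/ and /ɥ/ have an identical profile: [-strident], [+voice], [-nasal], [-lateral], [+dorsal], [+continuant]. No other two segments in the inventory coincide on all 6 features. (They do differ in [labial] and [round], which are not among the given features.)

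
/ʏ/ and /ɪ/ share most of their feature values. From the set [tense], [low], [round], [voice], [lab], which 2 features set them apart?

[labial], [round]

The two segments share [−tense], [−low], [+voice]. The only features from the list on which they differ: /ʏ/ is [+labial] while /ɪ/ is [−labial]; /ʏ/ is [+round] while /ɪ/ is [−round].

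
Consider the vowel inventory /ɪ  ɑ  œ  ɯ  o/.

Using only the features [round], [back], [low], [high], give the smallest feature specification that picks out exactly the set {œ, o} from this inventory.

[+round]

Every target segment is [+round] and no other inventory member is, so one feature is enough.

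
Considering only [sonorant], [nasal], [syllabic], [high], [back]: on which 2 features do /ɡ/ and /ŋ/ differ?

/ɡ/ is the voiced velar stop and /ŋ/ is the velar nasal. Both are [−syllabic], [+high], [+back]. /ɡ/ is [−sonorant] while /ŋ/ is [+sonorant]; /ɡ/ is [−nasal] while /ŋ/ is [+nasal], so the distinguishing features are [sonorant], [nasal].

[sonorant], [nasal]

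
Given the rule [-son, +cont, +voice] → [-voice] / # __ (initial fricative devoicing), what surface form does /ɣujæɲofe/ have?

[xujæɲofe]

The only segment in the rule's environment that also matches [-son, +cont, +voice] is /ɣ/. Applying [-voice] turns the voiced velar fricative into /x/ (voiceless velar fricative), giving [xujæɲofe].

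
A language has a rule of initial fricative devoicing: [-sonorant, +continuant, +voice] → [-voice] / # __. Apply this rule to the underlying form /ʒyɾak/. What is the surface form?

The only segment in the rule's environment that also matches [-sonorant, +continuant, +voice] is /ʒ/. Applying [-voice] turns the voiced postalveolar fricative into /ʃ/ (voiceless postalveolar fricative), giving [ʃyɾak].

[ʃyɾak]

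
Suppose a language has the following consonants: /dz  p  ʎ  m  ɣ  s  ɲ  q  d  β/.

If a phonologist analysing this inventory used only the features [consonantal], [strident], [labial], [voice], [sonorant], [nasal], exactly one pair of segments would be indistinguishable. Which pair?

ɣ, d

On the given features, /ɣ/ and /d/ have an identical profile: [+consonantal], [−strident], [−labial], [+voice], [−sonorant], [−nasal]. No other two segments in the inventory coincide on all 6 features. (They do differ in [continuant], [coronal] and [dorsal], which are not among the given features.)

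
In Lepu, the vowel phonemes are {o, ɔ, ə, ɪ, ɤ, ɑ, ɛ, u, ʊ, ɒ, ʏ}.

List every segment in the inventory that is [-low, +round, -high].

o, ɔ

Checking each segment against [-low], [+round], [-high]: /o/ (mid back rounded tense vowel), /ɔ/ (mid back rounded lax vowel) satisfy every feature; every other segment in the inventory fails at least one.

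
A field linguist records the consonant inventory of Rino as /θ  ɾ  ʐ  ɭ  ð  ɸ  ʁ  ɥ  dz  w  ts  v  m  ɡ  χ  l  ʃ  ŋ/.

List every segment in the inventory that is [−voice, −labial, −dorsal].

θ, ts, ʃ

First, the [−voice] segments are /θ, ɸ, ts, χ, ʃ/.
Within that set, [−labial] gives /θ, ts, χ, ʃ/.
Of those, [−dorsal] leaves /θ, ts, ʃ/.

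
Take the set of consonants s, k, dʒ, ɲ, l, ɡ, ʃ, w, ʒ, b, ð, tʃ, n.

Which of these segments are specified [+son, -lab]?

ɲ, l, n

First, the [+sonorant] segments are /ɲ, l, w, n/.
Intersecting with [-labial] leaves /ɲ, l, n/.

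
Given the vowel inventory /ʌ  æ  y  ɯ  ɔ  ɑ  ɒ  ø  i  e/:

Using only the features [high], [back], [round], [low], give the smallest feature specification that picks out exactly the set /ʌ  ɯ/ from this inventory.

[-low, +back, -round]

/ʌ, ɯ/ are all [-low], [+back], [-round], and no other segment in the inventory matches all three values. Dropping any one of them over-generates: [+back, -round] alone would also admit /ɑ/; [-low, -round] alone would also admit /i, e/; [-low, +back] alone would also admit /ɔ/. No other combination of two listed features picks out exactly this set either, so fewer than three features will not do.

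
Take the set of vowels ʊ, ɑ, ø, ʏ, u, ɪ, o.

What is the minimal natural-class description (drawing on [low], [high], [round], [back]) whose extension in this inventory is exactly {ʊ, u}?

[+high, +back]

/ʊ, u/ are all [+high], [+back], and no other segment in the inventory matches both values. Dropping any one of them over-generates: [+back] alone would also admit /ɑ, o/; [+high] alone would also admit /ʏ, ɪ/. No other single listed feature picks out exactly this set either, so fewer than two features will not do.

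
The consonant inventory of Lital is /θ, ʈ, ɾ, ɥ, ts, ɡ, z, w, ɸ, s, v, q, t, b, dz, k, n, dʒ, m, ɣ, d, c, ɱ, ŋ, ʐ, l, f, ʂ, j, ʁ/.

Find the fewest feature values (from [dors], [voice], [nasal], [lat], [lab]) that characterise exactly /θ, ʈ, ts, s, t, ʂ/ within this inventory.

The class [−voice], [−labial], [−dorsal] has exactly /θ, ʈ, ts, s, t, ʂ/ as its extension in this inventory. No smaller conjunction from the listed features achieves this: [−labial, −dorsal] alone would also admit /ɾ, z, dz, n, …/; [−voice, −dorsal] alone would also admit /ɸ, f/; [−voice, −labial] alone would also admit /q, k, c/; and checking the remaining two-feature bundles turns up none with this extension.

[−voice, −lab, −dors]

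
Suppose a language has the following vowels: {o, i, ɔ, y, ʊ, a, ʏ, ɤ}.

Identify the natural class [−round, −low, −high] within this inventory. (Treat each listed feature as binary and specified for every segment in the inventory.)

ɤ

Checking each segment against [−round], [−low], [−high]: /ɤ/ (mid back unrounded tense vowel) satisfies every feature; every other segment in the inventory fails at least one.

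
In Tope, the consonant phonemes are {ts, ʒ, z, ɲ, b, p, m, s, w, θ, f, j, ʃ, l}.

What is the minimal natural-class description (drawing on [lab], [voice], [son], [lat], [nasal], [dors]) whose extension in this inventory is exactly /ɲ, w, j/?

[+dors]

Every target segment is [+dorsal] and no other inventory member is, so one feature is enough.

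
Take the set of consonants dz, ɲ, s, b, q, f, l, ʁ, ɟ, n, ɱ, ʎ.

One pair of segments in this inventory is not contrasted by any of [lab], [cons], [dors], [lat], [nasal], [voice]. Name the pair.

ɟ, ʁ

Both /ɟ/ and /ʁ/ are [-labial], [+consonantal], [+dorsal], [-lateral], [-nasal], [+voice]. Since the list omits [continuant], [high] and [back] — which do distinguish the voiced palatal stop from the voiced uvular fricative — this pair collapses; all other pairs remain distinct.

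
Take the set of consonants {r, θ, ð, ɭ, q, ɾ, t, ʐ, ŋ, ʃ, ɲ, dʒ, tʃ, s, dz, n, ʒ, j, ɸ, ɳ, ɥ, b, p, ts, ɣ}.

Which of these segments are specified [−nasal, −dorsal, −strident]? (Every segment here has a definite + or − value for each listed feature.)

r, θ, ð, ɭ, ɾ, t, ɸ, b, p

Checking each segment against [−nasal], [−dorsal], [−strident]: /r/ (alveolar trill), /θ/ (voiceless dental fricative), /ð/ (voiced dental fricative), /ɭ/ (retroflex lateral approximant), /ɾ/ (alveolar tap), /t/ (voiceless alveolar stop), among others, satisfy every feature; every other segment in the inventory fails at least one.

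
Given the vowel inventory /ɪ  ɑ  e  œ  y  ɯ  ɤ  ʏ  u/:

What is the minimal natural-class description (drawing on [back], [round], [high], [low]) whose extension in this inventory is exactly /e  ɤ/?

[-high, -low, -round]

The class [-high], [-low], [-round] has exactly /e, ɤ/ as its extension in this inventory. No smaller conjunction from the listed features achieves this: [-low, -round] alone would also admit /ɪ, ɯ/; [-high, -round] alone would also admit /ɑ/; [-high, -low] alone would also admit /œ/; and checking the remaining two-feature bundles turns up none with this extension.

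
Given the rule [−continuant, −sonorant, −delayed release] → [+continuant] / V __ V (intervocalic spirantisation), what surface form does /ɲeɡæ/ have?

[ɲeɣæ]

The only segment in the rule's environment that also matches [−continuant, −sonorant, −delayed release] is /ɡ/. Applying [+continuant] turns the voiced velar stop into /ɣ/ (voiced velar fricative), giving [ɲeɣæ].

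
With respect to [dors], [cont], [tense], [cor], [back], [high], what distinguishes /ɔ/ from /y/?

[high], [back], [tense]

/ɔ/ (mid back rounded lax vowel) and /y/ (high front rounded tense vowel) agree on [+dorsal], [+continuant], [−coronal]. They differ on [high] (/ɔ/ [−], /y/ [+]), [back] (/ɔ/ [+], /y/ [−]), [tense] (/ɔ/ [−], /y/ [+]).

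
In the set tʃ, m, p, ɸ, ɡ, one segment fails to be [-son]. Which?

m

/m/ is the bilabial nasal, which is [+sonorant]; the rest — /ɡ, tʃ, p, ɸ/ — are [-sonorant].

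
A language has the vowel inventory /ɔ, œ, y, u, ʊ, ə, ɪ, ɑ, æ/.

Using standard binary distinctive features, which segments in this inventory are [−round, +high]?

Eliminate segments failing any feature: /ɔ, œ, y, u, ʊ/ are [+round]; /ə, ɑ, æ/ are [−high]. The remaining /ɪ/ satisfy [−round], [+high].

ɪ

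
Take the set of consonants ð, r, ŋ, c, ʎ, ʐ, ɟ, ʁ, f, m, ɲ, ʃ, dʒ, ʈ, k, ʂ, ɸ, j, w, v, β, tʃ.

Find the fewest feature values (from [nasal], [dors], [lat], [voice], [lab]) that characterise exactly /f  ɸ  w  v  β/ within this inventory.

Every target segment is [−nasal], [+labial]; each remaining inventory member fails at least one of these. Each conjunct is needed — [+labial] alone would also admit /m/; [−nasal] alone would also admit /ð, r, c, ʎ, …/ — and no other single listed feature has exactly this extension, so two is the minimum.

[−nasal, +lab]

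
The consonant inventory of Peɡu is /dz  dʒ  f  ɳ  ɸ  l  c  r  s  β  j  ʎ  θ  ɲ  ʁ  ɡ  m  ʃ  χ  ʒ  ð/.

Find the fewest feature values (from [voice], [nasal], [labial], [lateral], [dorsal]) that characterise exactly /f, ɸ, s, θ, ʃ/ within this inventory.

Every target segment is [−voice], [−dorsal]; each remaining inventory member fails at least one of these. Each conjunct is needed — [−dorsal] alone would also admit /dz, dʒ, ɳ, l, …/; [−voice] alone would also admit /c, χ/ — and no other single listed feature has exactly this extension, so two is the minimum.

[−voice, −dorsal]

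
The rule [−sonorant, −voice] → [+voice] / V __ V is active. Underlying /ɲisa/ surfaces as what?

The only segment in the rule's environment that also matches [−sonorant, −voice] is /s/. Applying [+voice] turns the voiceless alveolar fricative into /z/ (voiced alveolar fricative), giving [ɲiza].

[ɲiza]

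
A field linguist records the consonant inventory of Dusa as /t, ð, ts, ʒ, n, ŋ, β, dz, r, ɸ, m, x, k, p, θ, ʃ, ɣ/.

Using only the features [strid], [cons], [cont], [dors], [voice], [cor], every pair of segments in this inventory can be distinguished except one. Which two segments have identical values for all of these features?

Both /ð/ and /r/ are [−strident], [+consonantal], [+continuant], [−dorsal], [+voice], [+coronal]. Since the list omits [sonorant] — which does distinguish the voiced dental fricative from the alveolar trill — this pair collapses; all other pairs remain distinct.

ð, r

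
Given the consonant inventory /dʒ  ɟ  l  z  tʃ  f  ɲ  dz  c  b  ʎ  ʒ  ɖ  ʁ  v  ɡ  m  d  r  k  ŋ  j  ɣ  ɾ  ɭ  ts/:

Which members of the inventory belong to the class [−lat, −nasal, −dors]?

Eliminate segments failing any feature: /ɟ, c, ʁ, ɡ, k, j, ɣ/ are [+dorsal]; /l, ʎ, ɭ/ are [+lateral]; /ɲ, m, ŋ/ are [+nasal]. The remaining /dʒ, z, tʃ, f, dz, b, ʒ, ɖ, v, d, r, ɾ, ts/ satisfy [−lateral], [−nasal], [−dorsal].

dʒ, z, tʃ, f, dz, b, ʒ, ɖ, v, d, r, ɾ, ts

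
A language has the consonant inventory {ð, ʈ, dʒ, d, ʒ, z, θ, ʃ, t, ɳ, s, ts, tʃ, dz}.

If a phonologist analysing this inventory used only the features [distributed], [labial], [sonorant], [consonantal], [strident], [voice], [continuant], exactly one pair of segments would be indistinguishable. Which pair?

/t/ (voiceless alveolar stop) and /ʈ/ (voiceless retroflex stop) are both [-distributed], [-labial], [-sonorant], [+consonantal], [-strident], [-voice], [-continuant], so none of the listed features separates them. (They do differ in [anterior], which is not among the given features.) Every other pair in the inventory differs on at least one listed feature.

t, ʈ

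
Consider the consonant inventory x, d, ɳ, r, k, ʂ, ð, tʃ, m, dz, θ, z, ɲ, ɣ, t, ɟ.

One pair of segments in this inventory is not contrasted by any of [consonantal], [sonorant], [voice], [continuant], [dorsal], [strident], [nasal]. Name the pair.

/m/ (bilabial nasal) and /ɳ/ (retroflex nasal) are both [+consonantal], [+sonorant], [+voice], [−continuant], [−dorsal], [−strident], [+nasal], so none of the listed features separates them. (They do differ in [labial] and [coronal], which are not among the given features.) Every other pair in the inventory differs on at least one listed feature.

m, ɳ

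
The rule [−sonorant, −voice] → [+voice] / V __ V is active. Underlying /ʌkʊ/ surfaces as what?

[ʌɡʊ]

/k/ satisfies [−sonorant, −voice] and sits in V __ V. The [+voice] counterpart of the voiceless velar stop is /ɡ/. Other segments in /ʌkʊ/ either fail the structural description or are not in the environment, so the surface form is [ʌɡʊ].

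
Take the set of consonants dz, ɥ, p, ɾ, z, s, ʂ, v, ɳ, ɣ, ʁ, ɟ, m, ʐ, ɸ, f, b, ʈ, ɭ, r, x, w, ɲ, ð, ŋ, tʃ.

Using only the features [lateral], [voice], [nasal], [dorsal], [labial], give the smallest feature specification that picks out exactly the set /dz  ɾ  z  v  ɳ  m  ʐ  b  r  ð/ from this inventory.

[+voice, -lateral, -dorsal]

The class [+voice], [-lateral], [-dorsal] has exactly /dz, ɾ, z, v, ɳ, m, ʐ, b, r, ð/ as its extension in this inventory. No smaller conjunction from the listed features achieves this: [-lateral, -dorsal] alone would also admit /p, s, ʂ, ɸ, …/; [+voice, -dorsal] alone would also admit /ɭ/; [+voice, -lateral] alone would also admit /ɥ, ɣ, ʁ, ɟ, …/; and checking the remaining two-feature bundles turns up none with this extension.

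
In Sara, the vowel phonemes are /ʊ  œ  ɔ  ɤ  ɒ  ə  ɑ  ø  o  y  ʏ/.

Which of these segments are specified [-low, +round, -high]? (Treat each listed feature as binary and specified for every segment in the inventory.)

Checking each segment against [-low], [+round], [-high]: /œ/ (mid front rounded lax vowel), /ɔ/ (mid back rounded lax vowel), /ø/ (mid front rounded tense vowel), /o/ (mid back rounded tense vowel) satisfy every feature; every other segment in the inventory fails at least one.

œ, ɔ, ø, o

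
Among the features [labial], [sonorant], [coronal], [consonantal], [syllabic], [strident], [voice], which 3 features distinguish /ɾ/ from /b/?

/ɾ/ (alveolar tap) and /b/ (voiced bilabial stop) agree on [+consonantal], [−syllabic], [−strident], [+voice]. They differ on [sonorant] (/ɾ/ [+], /b/ [−]), [labial] (/ɾ/ [−], /b/ [+]), [coronal] (/ɾ/ [+], /b/ [−]).

[sonorant], [labial], [coronal]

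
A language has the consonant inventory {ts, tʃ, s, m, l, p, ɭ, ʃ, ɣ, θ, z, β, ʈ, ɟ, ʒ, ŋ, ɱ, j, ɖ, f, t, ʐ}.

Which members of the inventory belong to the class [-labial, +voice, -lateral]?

Eliminate segments failing any feature: /ts, tʃ, s, ʃ, θ, ʈ, t/ are [-voice]; /m, p, β, ɱ, f/ are [+labial]; /l, ɭ/ are [+lateral]. The remaining /ɣ, z, ɟ, ʒ, ŋ, j, ɖ, ʐ/ satisfy [-labial], [+voice], [-lateral].

ɣ, z, ɟ, ʒ, ŋ, j, ɖ, ʐ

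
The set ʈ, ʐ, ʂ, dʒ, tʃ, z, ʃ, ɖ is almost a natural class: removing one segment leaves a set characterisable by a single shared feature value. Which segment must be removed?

z

[anterior] groups all but one: /ʐ, ʂ, ʃ, tʃ, ɖ, ʈ, dʒ/ share [−anterior] while /z/ (voiced alveolar fricative) alone is [+anterior]. Removing any other segment would not leave a single-feature class that excludes it.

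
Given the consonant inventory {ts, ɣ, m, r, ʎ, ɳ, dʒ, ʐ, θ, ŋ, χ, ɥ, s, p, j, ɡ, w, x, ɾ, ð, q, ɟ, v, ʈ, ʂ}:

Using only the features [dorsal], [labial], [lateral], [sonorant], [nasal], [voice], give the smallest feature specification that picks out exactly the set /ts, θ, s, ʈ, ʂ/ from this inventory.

[−voice, −labial, −dorsal]

/ts, θ, s, ʈ, ʂ/ are all [−voice], [−labial], [−dorsal], and no other segment in the inventory matches all three values. Dropping any one of them over-generates: [−labial, −dorsal] alone would also admit /r, ɳ, dʒ, ʐ, …/; [−voice, −dorsal] alone would also admit /p/; [−voice, −labial] alone would also admit /χ, x, q/. No other combination of two listed features picks out exactly this set either, so fewer than three features will not do.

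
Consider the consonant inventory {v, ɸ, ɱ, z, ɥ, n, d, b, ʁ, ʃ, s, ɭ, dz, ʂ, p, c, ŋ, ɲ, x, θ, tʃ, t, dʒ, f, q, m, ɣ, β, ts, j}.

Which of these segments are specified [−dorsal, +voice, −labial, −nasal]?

Checking each segment against [−dorsal], [+voice], [−labial], [−nasal]: /z/ (voiced alveolar fricative), /d/ (voiced alveolar stop), /ɭ/ (retroflex lateral approximant), /dz/ (voiced alveolar affricate), /dʒ/ (voiced postalveolar affricate) satisfy every feature; every other segment in the inventory fails at least one.

z, d, ɭ, dz, dʒ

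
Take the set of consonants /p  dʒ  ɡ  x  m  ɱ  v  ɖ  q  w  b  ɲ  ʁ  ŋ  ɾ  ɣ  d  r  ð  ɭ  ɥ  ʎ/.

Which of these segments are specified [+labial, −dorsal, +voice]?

m, ɱ, v, b

First, the [+labial] segments are /p, m, ɱ, v, w, b, ɥ/.
Within that set, [−dorsal] gives /p, m, ɱ, v, b/.
Of those, [+voice] leaves /m, ɱ, v, b/.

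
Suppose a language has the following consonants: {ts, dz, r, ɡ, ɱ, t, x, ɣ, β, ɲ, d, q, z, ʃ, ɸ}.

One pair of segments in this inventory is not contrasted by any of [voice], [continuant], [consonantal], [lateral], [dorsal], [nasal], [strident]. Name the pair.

β, r

/β/ (voiced bilabial fricative) and /r/ (alveolar trill) are both [+voice], [+continuant], [+consonantal], [−lateral], [−dorsal], [−nasal], [−strident], so none of the listed features separates them. (They do differ in [sonorant], [labial] and [coronal], which are not among the given features.) Every other pair in the inventory differs on at least one listed feature.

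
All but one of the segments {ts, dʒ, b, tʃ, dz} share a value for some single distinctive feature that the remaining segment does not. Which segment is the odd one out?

/ts, dz, dʒ, tʃ/ are all [+delayed release], but /b/ (voiced bilabial stop) is [−delayed release]. No other single segment can be removed to leave a set sharing one feature value that the removed segment lacks, so /b/ is the odd one out.

b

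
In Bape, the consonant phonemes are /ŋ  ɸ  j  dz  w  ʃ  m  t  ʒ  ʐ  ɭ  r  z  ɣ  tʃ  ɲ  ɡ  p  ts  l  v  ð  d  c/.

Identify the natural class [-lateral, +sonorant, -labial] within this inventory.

Among the inventory, the [-lateral] segments are /ŋ, ɸ, j, dz, w, ʃ, m, t, ʒ, ʐ, r, z, ɣ, tʃ, ɲ, ɡ, p, ts, v, ð, d, c/.
Intersecting with [+sonorant] gives /ŋ, j, w, m, r, ɲ/.
Intersecting with [-labial] leaves /ŋ, j, r, ɲ/.

ŋ, j, r, ɲ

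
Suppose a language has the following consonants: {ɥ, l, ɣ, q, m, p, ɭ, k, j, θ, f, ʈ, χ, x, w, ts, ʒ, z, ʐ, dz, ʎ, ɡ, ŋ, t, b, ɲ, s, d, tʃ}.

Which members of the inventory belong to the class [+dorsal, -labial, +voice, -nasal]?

Eliminate segments failing any feature: /ɥ, w/ are [+labial]; /l, m, p, ɭ, θ, f, ʈ, ts, ʒ, z, ʐ, dz, t, b, s, d, tʃ/ are [-dorsal]; /q, k, χ, x/ are [-voice]; /ŋ, ɲ/ are [+nasal]. The remaining /ɣ, j, ʎ, ɡ/ satisfy [+dorsal], [-labial], [+voice], [-nasal].

ɣ, j, ʎ, ɡ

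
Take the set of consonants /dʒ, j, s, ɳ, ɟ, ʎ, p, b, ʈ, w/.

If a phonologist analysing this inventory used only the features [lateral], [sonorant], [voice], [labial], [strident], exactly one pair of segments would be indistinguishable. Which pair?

Both /j/ and /ɳ/ are [−lateral], [+sonorant], [+voice], [−labial], [−strident]. Since the list omits [nasal], [continuant] and [dorsal] — which do distinguish the palatal glide from the retroflex nasal — this pair collapses; all other pairs remain distinct.

j, ɳ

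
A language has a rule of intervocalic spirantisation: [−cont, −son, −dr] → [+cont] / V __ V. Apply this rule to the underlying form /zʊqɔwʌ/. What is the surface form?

[zʊχɔwʌ]

/q/ satisfies [−cont, −son, −dr] and sits in V __ V. The [+continuant] counterpart of the voiceless uvular stop is /χ/. Other segments in /zʊqɔwʌ/ either fail the structural description or are not in the environment, so the surface form is [zʊχɔwʌ].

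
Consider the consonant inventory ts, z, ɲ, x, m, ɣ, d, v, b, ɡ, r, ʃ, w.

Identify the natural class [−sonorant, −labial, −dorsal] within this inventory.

ts, z, d, ʃ

Checking each segment against [−sonorant], [−labial], [−dorsal]: /ts/ (voiceless alveolar affricate), /z/ (voiced alveolar fricative), /d/ (voiced alveolar stop), /ʃ/ (voiceless postalveolar fricative) satisfy every feature; every other segment in the inventory fails at least one.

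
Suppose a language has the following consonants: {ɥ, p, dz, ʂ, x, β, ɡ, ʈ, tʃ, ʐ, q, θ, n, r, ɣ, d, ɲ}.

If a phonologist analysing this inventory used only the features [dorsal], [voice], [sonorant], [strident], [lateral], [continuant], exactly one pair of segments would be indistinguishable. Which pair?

Both /p/ and /ʈ/ are [−dorsal], [−voice], [−sonorant], [−strident], [−lateral], [−continuant]. Since the list omits [labial] and [coronal] — which do distinguish the voiceless bilabial stop from the voiceless retroflex stop — this pair collapses; all other pairs remain distinct.

p, ʈ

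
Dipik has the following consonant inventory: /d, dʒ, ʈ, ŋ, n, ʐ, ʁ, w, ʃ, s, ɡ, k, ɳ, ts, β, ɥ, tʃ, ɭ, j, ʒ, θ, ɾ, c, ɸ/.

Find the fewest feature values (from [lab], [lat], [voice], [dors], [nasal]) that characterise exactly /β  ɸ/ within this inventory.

[+lab, -dors]

Every target segment is [+labial], [-dorsal]; each remaining inventory member fails at least one of these. Each conjunct is needed — [-dorsal] alone would also admit /d, dʒ, ʈ, n, …/; [+labial] alone would also admit /w, ɥ/ — and no other single listed feature has exactly this extension, so two is the minimum.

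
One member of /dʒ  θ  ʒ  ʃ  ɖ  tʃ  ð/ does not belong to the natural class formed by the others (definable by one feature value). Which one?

ɖ

The remaining segments after removing /ɖ/ share [+distributed]; /ɖ/ (voiced retroflex stop) is [−distributed]. For every other candidate removal, the leftover set fails to share any single feature value that the removed segment lacks.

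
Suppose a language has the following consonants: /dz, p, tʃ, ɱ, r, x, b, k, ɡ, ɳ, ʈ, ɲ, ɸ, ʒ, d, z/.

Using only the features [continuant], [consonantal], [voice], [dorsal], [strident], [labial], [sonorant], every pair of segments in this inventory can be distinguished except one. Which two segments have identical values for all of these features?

/z/ (voiced alveolar fricative) and /ʒ/ (voiced postalveolar fricative) are both [+continuant], [+consonantal], [+voice], [-dorsal], [+strident], [-labial], [-sonorant], so none of the listed features separates them. (They do differ in [anterior] and [distributed], which are not among the given features.) Every other pair in the inventory differs on at least one listed feature.

z, ʒ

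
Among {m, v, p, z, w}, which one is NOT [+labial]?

z

Every segment except /z/ is [+labial]. /z/ (voiced alveolar fricative) is [−labial], so it is the exception.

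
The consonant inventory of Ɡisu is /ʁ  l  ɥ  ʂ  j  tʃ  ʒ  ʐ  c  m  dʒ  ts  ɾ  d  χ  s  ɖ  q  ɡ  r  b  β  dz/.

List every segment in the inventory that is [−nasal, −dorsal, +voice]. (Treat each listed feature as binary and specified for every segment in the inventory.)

l, ʒ, ʐ, dʒ, ɾ, d, ɖ, r, b, β, dz

Eliminate segments failing any feature: /ʁ, ɥ, j, c, χ, q, ɡ/ are [+dorsal]; /ʂ, tʃ, ts, s/ are [−voice]; /m/ is [+nasal]. The remaining /l, ʒ, ʐ, dʒ, ɾ, d, ɖ, r, b, β, dz/ satisfy [−nasal], [−dorsal], [+voice].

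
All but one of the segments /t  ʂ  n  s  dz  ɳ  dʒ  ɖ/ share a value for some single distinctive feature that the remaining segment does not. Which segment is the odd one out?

dʒ

The remaining segments after removing /dʒ/ share [−distributed]; /dʒ/ (voiced postalveolar affricate) is [+distributed]. For every other candidate removal, the leftover set fails to share any single feature value that the removed segment lacks.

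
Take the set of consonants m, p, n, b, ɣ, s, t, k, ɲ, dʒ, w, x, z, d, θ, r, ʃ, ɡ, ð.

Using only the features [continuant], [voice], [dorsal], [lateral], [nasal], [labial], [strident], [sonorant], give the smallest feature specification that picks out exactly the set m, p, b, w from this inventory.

/m, p, b, w/ are exactly the [+labial] segments in the inventory, so a single feature suffices.

[+labial]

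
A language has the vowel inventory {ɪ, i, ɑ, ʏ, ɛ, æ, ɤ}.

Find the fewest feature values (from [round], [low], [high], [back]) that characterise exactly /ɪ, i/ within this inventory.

[+high, −round]

Every target segment is [+high], [−round]; each remaining inventory member fails at least one of these. Each conjunct is needed — [−round] alone would also admit /ɑ, ɛ, æ, ɤ/; [+high] alone would also admit /ʏ/ — and no other single listed feature has exactly this extension, so two is the minimum.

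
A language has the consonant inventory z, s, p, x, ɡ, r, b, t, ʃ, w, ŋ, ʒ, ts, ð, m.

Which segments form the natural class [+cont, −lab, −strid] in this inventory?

Checking each segment against [+continuant], [−labial], [−strident]: /x/ (voiceless velar fricative), /r/ (alveolar trill), /ð/ (voiced dental fricative) satisfy every feature; every other segment in the inventory fails at least one.

x, r, ð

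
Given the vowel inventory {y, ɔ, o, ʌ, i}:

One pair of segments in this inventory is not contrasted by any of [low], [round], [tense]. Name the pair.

o, y

On the given features, /o/ and /y/ have an identical profile: [−low], [+round], [+tense]. No other two segments in the inventory coincide on all 3 features. (They do differ in [high] and [back], which are not among the given features.)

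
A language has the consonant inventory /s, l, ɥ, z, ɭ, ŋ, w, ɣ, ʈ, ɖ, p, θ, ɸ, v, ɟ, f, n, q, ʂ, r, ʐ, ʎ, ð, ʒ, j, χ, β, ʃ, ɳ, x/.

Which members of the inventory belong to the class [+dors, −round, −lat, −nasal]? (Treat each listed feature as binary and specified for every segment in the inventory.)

ɣ, ɟ, q, j, χ, x

Checking each segment against [+dorsal], [−round], [−lateral], [−nasal]: /ɣ/ (voiced velar fricative), /ɟ/ (voiced palatal stop), /q/ (voiceless uvular stop), /j/ (palatal glide), /χ/ (voiceless uvular fricative), /x/ (voiceless velar fricative) satisfy every feature; every other segment in the inventory fails at least one.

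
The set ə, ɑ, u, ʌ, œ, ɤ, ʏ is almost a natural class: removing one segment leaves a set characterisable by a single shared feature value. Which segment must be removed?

ɑ

[low] groups all but one: /u, ɤ, ʏ, ə, ʌ, œ/ share [−low] while /ɑ/ (low back unrounded vowel) alone is [+low]. Removing any other segment would not leave a single-feature class that excludes it.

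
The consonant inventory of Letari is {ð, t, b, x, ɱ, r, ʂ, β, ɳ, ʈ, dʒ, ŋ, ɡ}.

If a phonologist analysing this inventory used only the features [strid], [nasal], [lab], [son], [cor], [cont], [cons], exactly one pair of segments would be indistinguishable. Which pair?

ʈ, t

Both /ʈ/ and /t/ are [−strident], [−nasal], [−labial], [−sonorant], [+coronal], [−continuant], [+consonantal]. Since the list omits [anterior] — which does distinguish the voiceless retroflex stop from the voiceless alveolar stop — this pair collapses; all other pairs remain distinct.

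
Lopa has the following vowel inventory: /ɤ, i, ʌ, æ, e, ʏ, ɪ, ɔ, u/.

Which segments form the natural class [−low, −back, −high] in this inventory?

Eliminate segments failing any feature: /ɤ, ʌ, ɔ, u/ are [+back]; /i, ʏ, ɪ/ are [+high]; /æ/ is [+low]. The remaining /e/ satisfy [−low], [−back], [−high].

e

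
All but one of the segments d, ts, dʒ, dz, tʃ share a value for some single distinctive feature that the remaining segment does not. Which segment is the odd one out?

d

[delayed release] (equivalently [strident]) groups all but one: /dz, dʒ, ts, tʃ/ share [+delayed release] while /d/ (voiced alveolar stop) alone is [-delayed release]. Removing any other segment would not leave a single-feature class that excludes it.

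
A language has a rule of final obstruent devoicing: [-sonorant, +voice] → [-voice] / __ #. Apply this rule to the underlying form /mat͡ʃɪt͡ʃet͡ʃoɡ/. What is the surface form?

[mat͡ʃɪt͡ʃet͡ʃok]

Only the final segment /ɡ/ is both word-final and matches the structural description. It is a voiced velar stop, so [-sonorant, +voice] holds; changing it to [-voice] with all other features held fixed yields /k/ (voiceless velar stop). No other segment meets both the structural description and the environment, so the output is [mat͡ʃɪt͡ʃet͡ʃok].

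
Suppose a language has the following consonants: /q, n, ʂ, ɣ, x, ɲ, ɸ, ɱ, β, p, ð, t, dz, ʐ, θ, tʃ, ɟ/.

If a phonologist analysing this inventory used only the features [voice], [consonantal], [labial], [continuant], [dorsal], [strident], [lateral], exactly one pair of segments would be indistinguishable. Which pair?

On the given features, /ɲ/ and /ɟ/ have an identical profile: [+voice], [+consonantal], [-labial], [-continuant], [+dorsal], [-strident], [-lateral]. No other two segments in the inventory coincide on all 7 features. (They do differ in [sonorant] and [nasal], which are not among the given features.)

ɲ, ɟ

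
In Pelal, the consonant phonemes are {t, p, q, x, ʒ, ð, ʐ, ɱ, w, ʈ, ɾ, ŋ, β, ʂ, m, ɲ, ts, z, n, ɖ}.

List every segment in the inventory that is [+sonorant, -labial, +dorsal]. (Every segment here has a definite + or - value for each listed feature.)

Eliminate segments failing any feature: /t, p, q, x, ʒ, ð, ʐ, ʈ, β, ʂ, ts, z, ɖ/ are [-sonorant]; /ɱ, w, m/ are [+labial]; /ɾ, n/ are [-dorsal]. The remaining /ŋ, ɲ/ satisfy [+sonorant], [-labial], [+dorsal].

ŋ, ɲ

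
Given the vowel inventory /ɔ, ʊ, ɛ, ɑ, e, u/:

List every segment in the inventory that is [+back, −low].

Checking each segment against [+back], [−low]: /ɔ/ (mid back rounded lax vowel), /ʊ/ (high back rounded lax vowel), /u/ (high back rounded tense vowel) satisfy every feature; every other segment in the inventory fails at least one.

ɔ, ʊ, u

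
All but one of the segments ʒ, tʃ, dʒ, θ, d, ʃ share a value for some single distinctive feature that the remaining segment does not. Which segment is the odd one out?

d

[distributed] groups all but one: /θ, ʃ, ʒ, tʃ, dʒ/ share [+distributed] while /d/ (voiced alveolar stop) alone is [-distributed]. Removing any other segment would not leave a single-feature class that excludes it.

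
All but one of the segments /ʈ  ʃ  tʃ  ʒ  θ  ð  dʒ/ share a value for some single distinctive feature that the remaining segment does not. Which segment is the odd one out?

ʈ

[distributed] groups all but one: /dʒ, ð, ʃ, tʃ, ʒ, θ/ share [+distributed] while /ʈ/ (voiceless retroflex stop) alone is [−distributed]. Removing any other segment would not leave a single-feature class that excludes it.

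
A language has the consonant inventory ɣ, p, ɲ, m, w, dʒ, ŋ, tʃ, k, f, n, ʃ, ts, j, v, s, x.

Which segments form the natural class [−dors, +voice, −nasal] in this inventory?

dʒ, v

Eliminate segments failing any feature: /ɣ, ɲ, w, ŋ, k, j, x/ are [+dorsal]; /p, tʃ, f, ʃ, ts, s/ are [−voice]; /m, n/ are [+nasal]. The remaining /dʒ, v/ satisfy [−dorsal], [+voice], [−nasal].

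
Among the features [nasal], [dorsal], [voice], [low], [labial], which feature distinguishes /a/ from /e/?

/a/ is the low unrounded vowel and /e/ is the mid front unrounded tense vowel. Both are [−nasal], [+dorsal], [+voice], [−labial]. /a/ is [+low] while /e/ is [−low], so the distinguishing feature is [low].

[low]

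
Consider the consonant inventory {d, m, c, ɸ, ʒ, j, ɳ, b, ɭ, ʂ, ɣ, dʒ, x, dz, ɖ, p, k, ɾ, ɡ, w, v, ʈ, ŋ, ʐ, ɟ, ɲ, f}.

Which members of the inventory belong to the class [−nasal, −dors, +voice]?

d, ʒ, b, ɭ, dʒ, dz, ɖ, ɾ, v, ʐ

Among the inventory, the [−nasal] segments are /d, c, ɸ, ʒ, j, b, ɭ, ʂ, ɣ, dʒ, x, dz, ɖ, p, k, ɾ, ɡ, w, v, ʈ, ʐ, ɟ, f/.
Of those, [−dorsal] gives /d, ɸ, ʒ, b, ɭ, ʂ, dʒ, dz, ɖ, p, ɾ, v, ʈ, ʐ, f/.
Of those, [+voice] leaves /d, ʒ, b, ɭ, dʒ, dz, ɖ, ɾ, v, ʐ/.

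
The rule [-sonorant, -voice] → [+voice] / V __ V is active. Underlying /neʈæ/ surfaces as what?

The only segment in the rule's environment that also matches [-sonorant, -voice] is /ʈ/. Applying [+voice] turns the voiceless retroflex stop into /ɖ/ (voiced retroflex stop), giving [neɖæ].

[neɖæ]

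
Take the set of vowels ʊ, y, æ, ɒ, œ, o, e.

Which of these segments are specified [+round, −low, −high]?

œ, o

Eliminate segments failing any feature: /ʊ, y/ are [+high]; /æ, e/ are [−round]; /ɒ/ is [+low]. The remaining /œ, o/ satisfy [+round], [−low], [−high].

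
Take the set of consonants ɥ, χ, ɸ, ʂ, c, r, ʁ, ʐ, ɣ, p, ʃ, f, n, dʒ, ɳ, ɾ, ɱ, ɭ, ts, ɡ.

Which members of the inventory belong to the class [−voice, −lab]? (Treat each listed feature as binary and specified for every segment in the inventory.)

χ, ʂ, c, ʃ, ts

Eliminate segments failing any feature: /ɥ, r, ʁ, ʐ, ɣ, n, dʒ, ɳ, ɾ, ɱ, ɭ, ɡ/ are [+voice]; /ɸ, p, f/ are [+labial]. The remaining /χ, ʂ, c, ʃ, ts/ satisfy [−voice], [−labial].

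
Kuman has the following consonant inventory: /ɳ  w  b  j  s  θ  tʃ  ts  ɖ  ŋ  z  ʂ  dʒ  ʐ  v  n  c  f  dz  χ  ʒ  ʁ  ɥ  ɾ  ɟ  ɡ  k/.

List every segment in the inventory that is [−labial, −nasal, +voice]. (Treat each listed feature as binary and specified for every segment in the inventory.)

Checking each segment against [−labial], [−nasal], [+voice]: /j/ (palatal glide), /ɖ/ (voiced retroflex stop), /z/ (voiced alveolar fricative), /dʒ/ (voiced postalveolar affricate), /ʐ/ (voiced retroflex fricative), /dz/ (voiced alveolar affricate), among others, satisfy every feature; every other segment in the inventory fails at least one.

j, ɖ, z, dʒ, ʐ, dz, ʒ, ʁ, ɾ, ɟ, ɡ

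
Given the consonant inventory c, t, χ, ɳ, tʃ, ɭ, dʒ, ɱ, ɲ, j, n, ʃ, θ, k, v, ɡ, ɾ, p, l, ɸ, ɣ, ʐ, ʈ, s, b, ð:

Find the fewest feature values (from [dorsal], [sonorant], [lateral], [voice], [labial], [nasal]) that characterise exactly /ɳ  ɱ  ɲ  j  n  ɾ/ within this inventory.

The class [+sonorant], [−lateral] has exactly /ɳ, ɱ, ɲ, j, n, ɾ/ as its extension in this inventory. No smaller conjunction from the listed features achieves this: [−lateral] alone would also admit /c, t, χ, tʃ, …/; [+sonorant] alone would also admit /ɭ, l/; and checking the remaining single features turns up none with this extension.

[+sonorant, −lateral]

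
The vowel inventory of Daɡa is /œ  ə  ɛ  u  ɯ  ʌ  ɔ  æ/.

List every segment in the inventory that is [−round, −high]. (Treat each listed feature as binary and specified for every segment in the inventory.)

ə, ɛ, ʌ, æ

Eliminate segments failing any feature: /œ, u, ɔ/ are [+round]; /ɯ/ is [+high]. The remaining /ə, ɛ, ʌ, æ/ satisfy [−round], [−high].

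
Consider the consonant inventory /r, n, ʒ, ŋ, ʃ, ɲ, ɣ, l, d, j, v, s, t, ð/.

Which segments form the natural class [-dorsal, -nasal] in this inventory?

r, ʒ, ʃ, l, d, v, s, t, ð

Eliminate segments failing any feature: /n/ is [+nasal]; /ŋ, ɲ, ɣ, j/ are [+dorsal]. The remaining /r, ʒ, ʃ, l, d, v, s, t, ð/ satisfy [-dorsal], [-nasal].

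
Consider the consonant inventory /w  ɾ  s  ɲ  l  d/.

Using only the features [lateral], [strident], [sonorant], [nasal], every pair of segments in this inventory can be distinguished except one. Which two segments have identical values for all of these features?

Both /ɾ/ and /w/ are [−lateral], [−strident], [+sonorant], [−nasal]. Since the list omits [labial], [round], [coronal] and [dorsal] — which do distinguish the alveolar tap from the labial-velar glide — this pair collapses; all other pairs remain distinct.

ɾ, w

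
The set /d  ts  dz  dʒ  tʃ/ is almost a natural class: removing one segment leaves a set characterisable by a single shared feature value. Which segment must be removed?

The remaining segments after removing /d/ share [+delayed release]; /d/ (voiced alveolar stop) is [−delayed release]. For every other candidate removal, the leftover set fails to share any single feature value that the removed segment lacks.

d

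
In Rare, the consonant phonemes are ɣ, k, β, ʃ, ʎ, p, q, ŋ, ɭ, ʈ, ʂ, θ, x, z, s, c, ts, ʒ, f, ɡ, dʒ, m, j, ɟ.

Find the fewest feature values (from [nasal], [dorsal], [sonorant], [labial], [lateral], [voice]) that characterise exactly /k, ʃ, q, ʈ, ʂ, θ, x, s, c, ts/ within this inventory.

[−voice, −labial]

Every target segment is [−voice], [−labial]; each remaining inventory member fails at least one of these. Each conjunct is needed — [−labial] alone would also admit /ɣ, ʎ, ŋ, ɭ, …/; [−voice] alone would also admit /p, f/ — and no other single listed feature has exactly this extension, so two is the minimum.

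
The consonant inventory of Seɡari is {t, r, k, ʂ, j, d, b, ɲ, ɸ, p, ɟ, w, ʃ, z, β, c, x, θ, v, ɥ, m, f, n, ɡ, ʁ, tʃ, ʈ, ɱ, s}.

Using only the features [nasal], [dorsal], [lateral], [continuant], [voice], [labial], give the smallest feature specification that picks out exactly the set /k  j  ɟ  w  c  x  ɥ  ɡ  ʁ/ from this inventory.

[-nasal, +dorsal]

The class [-nasal], [+dorsal] has exactly /k, j, ɟ, w, c, x, ɥ, ɡ, ʁ/ as its extension in this inventory. No smaller conjunction from the listed features achieves this: [+dorsal] alone would also admit /ɲ/; [-nasal] alone would also admit /t, r, ʂ, d, …/; and checking the remaining single features turns up none with this extension.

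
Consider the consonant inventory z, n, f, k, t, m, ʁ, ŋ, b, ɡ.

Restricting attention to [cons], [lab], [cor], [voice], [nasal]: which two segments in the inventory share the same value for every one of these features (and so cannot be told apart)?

ʁ, ɡ

/ʁ/ (voiced uvular fricative) and /ɡ/ (voiced velar stop) are both [+consonantal], [−labial], [−coronal], [+voice], [−nasal], so none of the listed features separates them. (They do differ in [continuant] and [high], which are not among the given features.) Every other pair in the inventory differs on at least one listed feature.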